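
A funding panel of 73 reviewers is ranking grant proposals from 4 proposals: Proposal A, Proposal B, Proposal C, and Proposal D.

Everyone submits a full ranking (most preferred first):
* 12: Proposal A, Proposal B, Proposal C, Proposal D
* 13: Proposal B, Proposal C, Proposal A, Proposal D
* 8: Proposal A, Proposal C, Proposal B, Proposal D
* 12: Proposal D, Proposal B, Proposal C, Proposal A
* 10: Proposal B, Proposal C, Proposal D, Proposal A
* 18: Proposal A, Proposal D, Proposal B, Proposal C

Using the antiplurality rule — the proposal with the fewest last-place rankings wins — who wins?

Last-place votes: Proposal A 22, Proposal B 0, Proposal C 18, Proposal D 33.

Proposal B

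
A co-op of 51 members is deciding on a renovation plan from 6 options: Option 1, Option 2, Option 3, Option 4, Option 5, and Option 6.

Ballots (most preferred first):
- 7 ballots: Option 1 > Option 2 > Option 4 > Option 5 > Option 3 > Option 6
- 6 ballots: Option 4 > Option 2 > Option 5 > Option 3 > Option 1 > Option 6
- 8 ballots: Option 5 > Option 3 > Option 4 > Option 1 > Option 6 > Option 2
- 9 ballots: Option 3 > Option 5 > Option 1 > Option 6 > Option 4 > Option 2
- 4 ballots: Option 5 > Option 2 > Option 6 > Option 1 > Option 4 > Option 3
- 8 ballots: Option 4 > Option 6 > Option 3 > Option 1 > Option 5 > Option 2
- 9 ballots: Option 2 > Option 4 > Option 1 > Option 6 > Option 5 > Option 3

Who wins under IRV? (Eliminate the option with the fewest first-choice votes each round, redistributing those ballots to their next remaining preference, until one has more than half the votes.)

Round 1: Option 1 7, Option 2 9, Option 3 9, Option 4 14, Option 5 12, Option 6 0. Option 6 eliminated.
Round 2: Option 1 7, Option 2 9, Option 3 9, Option 4 14, Option 5 12. Option 1 eliminated.
Round 3: Option 2 16, Option 3 9, Option 4 14, Option 5 12. Option 3 eliminated.
Round 4: Option 2 16, Option 4 14, Option 5 21. Option 4 eliminated.
Round 5: Option 2 22, Option 5 29. Option 5 has a majority (≥26).

Option 5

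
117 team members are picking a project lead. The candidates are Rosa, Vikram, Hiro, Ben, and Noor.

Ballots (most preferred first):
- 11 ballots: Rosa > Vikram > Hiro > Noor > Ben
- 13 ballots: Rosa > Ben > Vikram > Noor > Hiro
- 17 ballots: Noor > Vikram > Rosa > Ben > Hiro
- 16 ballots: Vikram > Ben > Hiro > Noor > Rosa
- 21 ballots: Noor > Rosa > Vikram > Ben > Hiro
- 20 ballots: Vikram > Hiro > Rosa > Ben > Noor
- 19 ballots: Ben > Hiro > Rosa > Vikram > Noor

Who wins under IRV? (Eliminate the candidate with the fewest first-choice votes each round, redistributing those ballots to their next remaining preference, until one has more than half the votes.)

Round 1: Rosa 24, Vikram 36, Hiro 0, Ben 19, Noor 38. Hiro eliminated.
Round 2: Rosa 24, Vikram 36, Ben 19, Noor 38. Ben eliminated.
Round 3: Rosa 43, Vikram 36, Noor 38. Vikram eliminated.
Round 4: Rosa 63, Noor 54. Rosa has a majority (≥59).

Rosa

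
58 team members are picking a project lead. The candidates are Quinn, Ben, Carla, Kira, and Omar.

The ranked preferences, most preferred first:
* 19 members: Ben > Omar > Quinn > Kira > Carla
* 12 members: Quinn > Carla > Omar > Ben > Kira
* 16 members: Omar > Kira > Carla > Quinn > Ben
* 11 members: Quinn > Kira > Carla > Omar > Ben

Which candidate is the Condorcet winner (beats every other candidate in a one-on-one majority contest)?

Omar vs Quinn: 35–23
Omar vs Ben: 39–19
Omar vs Carla: 35–23
Omar vs Kira: 47–11
Omar beats every other candidate.

Omar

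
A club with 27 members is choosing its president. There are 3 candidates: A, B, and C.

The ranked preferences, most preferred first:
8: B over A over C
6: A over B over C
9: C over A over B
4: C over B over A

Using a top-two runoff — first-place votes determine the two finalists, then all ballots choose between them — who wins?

B

Round 1 first-place votes: A 6, B 8, C 13. C and B advance.
Runoff: C is ranked above B on 13 ballots, B above C on 14.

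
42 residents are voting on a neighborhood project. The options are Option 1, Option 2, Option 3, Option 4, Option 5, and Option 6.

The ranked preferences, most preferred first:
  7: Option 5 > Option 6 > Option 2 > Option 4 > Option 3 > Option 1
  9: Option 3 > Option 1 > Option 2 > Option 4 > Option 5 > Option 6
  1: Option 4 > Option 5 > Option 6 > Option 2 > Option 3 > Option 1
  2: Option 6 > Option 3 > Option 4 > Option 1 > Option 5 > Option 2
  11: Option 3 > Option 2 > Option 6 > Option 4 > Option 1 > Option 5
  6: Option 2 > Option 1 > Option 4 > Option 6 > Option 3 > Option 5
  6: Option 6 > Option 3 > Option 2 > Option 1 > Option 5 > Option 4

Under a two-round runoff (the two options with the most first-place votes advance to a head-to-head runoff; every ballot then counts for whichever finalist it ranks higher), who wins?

Option 6

Round 1 first-place votes: Option 1 0, Option 2 6, Option 3 20, Option 4 1, Option 5 7, Option 6 8. Option 3 and Option 6 advance.
Runoff: Option 3 is ranked above Option 6 on 20 ballots, Option 6 above Option 3 on 22.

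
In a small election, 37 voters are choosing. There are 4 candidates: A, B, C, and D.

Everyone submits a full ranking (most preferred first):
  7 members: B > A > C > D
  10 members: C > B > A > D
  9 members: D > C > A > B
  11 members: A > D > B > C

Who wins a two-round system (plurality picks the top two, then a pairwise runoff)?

Round 1 first-place votes: A 11, B 7, C 10, D 9. A and C advance.
Runoff: A is ranked above C on 18 ballots, C above A on 19.

C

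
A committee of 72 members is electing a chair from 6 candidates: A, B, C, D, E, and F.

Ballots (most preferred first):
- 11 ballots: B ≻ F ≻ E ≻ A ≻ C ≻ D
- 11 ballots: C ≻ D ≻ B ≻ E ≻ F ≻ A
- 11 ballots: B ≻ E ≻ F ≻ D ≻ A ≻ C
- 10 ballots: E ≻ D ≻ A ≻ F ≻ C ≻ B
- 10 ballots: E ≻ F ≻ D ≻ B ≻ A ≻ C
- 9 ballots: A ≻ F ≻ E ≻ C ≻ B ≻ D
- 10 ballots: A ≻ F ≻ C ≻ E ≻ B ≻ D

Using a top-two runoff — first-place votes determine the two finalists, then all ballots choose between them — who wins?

E

Round 1 first-place votes: A 19, B 22, C 11, D 0, E 20, F 0. B and E advance.
Runoff: B is ranked above E on 33 ballots, E above B on 39.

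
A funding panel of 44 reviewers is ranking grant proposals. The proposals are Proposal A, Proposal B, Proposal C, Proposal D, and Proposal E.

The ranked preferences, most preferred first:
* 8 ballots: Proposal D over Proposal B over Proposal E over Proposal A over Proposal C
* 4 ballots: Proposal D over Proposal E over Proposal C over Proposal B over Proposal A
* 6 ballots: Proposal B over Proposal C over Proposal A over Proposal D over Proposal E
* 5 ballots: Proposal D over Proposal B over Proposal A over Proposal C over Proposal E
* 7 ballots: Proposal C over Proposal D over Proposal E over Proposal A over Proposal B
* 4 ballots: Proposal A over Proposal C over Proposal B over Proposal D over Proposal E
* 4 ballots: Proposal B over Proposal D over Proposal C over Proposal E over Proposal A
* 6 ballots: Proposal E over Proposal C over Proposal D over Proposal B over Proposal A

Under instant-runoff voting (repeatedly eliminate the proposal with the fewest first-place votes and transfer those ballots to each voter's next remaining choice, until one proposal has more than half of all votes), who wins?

Round 1: Proposal A 4, Proposal B 10, Proposal C 7, Proposal D 17, Proposal E 6. Proposal A eliminated.
Round 2: Proposal B 10, Proposal C 11, Proposal D 17, Proposal E 6. Proposal E eliminated.
Round 3: Proposal B 10, Proposal C 17, Proposal D 17. Proposal B eliminated.
Round 4: Proposal C 23, Proposal D 21. Proposal C has a majority (≥23).

Proposal C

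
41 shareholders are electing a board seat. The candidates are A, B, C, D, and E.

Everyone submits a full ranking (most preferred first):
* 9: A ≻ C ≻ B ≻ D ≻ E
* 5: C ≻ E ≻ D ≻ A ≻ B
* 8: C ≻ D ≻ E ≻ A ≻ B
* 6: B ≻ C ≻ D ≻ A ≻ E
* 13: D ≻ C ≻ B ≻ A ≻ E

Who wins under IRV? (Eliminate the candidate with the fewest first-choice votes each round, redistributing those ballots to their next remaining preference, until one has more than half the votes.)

C

Round 1: A 9, B 6, C 13, D 13, E 0. E eliminated.
Round 2: A 9, B 6, C 13, D 13. B eliminated.
Round 3: A 9, C 19, D 13. A eliminated.
Round 4: C 28, D 13. C has a majority (≥21).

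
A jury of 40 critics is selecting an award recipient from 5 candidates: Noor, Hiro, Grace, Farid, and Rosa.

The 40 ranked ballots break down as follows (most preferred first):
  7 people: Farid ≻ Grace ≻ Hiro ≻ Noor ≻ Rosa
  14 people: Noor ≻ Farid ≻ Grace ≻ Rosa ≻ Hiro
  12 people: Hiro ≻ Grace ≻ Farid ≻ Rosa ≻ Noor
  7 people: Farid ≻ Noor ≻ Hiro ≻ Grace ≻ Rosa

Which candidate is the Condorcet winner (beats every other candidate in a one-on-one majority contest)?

Farid

Farid vs Noor: 26–14
Farid vs Hiro: 28–12
Farid vs Grace: 28–12
Farid vs Rosa: 40–0
Farid beats every other candidate.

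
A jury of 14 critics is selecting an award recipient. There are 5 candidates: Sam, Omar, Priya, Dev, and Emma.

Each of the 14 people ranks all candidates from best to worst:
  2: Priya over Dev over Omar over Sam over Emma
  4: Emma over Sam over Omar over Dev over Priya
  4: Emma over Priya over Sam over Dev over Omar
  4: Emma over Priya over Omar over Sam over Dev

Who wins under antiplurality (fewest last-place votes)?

Sam

Last-place votes: Sam 0, Omar 4, Priya 4, Dev 4, Emma 2.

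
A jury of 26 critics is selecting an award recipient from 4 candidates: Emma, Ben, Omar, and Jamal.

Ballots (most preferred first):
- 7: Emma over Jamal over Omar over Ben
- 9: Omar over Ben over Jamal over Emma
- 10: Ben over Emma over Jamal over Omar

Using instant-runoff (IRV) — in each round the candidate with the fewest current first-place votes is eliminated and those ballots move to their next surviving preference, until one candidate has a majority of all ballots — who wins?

Round 1: Emma 7, Ben 10, Omar 9, Jamal 0. Jamal eliminated.
Round 2: Emma 7, Ben 10, Omar 9. Emma eliminated.
Round 3: Ben 10, Omar 16. Omar has a majority (≥14).

Omar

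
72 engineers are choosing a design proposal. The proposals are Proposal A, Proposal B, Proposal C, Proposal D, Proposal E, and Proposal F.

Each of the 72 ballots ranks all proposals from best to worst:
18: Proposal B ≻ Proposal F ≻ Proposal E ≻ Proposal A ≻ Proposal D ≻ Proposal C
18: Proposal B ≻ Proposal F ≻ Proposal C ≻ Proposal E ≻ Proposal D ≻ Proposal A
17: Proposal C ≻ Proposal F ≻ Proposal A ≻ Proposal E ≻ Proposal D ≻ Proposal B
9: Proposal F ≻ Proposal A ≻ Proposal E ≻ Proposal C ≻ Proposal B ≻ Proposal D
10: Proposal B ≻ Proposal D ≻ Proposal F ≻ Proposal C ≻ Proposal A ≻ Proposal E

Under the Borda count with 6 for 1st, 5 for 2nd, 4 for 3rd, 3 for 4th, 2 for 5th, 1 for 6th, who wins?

Proposal A: 18×3 + 18×1 + 17×4 + 9×5 + 10×2 = 205
Proposal B: 18×6 + 18×6 + 17×1 + 9×2 + 10×6 = 311
Proposal C: 18×1 + 18×4 + 17×6 + 9×3 + 10×3 = 249
Proposal D: 18×2 + 18×2 + 17×2 + 9×1 + 10×5 = 165
Proposal E: 18×4 + 18×3 + 17×3 + 9×4 + 10×1 = 223
Proposal F: 18×5 + 18×5 + 17×5 + 9×6 + 10×4 = 359

Proposal F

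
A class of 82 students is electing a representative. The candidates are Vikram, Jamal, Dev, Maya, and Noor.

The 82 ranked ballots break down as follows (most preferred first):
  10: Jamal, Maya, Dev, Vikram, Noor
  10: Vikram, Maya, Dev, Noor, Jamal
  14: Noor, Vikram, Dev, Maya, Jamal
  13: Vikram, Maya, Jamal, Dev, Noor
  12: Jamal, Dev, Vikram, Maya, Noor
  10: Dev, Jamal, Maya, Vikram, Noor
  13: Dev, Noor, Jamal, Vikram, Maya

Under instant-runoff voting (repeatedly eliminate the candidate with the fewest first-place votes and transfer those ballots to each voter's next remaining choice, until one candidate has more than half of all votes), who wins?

Dev

Round 1: Vikram 23, Jamal 22, Dev 23, Maya 0, Noor 14. Maya eliminated.
Round 2: Vikram 23, Jamal 22, Dev 23, Noor 14. Noor eliminated.
Round 3: Vikram 37, Jamal 22, Dev 23. Jamal eliminated.
Round 4: Vikram 37, Dev 45. Dev has a majority (≥42).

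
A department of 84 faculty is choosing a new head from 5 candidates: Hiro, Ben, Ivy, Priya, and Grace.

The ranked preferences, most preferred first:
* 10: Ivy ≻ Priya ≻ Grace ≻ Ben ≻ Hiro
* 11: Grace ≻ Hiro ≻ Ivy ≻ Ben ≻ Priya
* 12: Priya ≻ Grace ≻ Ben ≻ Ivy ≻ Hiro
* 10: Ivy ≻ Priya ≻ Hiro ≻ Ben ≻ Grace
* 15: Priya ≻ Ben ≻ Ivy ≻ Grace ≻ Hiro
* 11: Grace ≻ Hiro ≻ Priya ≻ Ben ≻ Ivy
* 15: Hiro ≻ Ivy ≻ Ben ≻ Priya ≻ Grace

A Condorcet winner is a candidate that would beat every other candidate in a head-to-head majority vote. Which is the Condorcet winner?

Ivy vs Hiro: 47–37
Ivy vs Ben: 46–38
Ivy vs Priya: 46–38
Ivy vs Grace: 50–34
Ivy beats every other candidate.

Ivy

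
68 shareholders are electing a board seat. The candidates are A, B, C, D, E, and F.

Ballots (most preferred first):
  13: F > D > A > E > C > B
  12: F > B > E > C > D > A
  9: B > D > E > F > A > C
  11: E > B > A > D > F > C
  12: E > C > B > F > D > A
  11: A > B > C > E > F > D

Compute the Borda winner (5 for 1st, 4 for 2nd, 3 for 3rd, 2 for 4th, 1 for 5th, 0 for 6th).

A: 13×3 + 12×0 + 9×1 + 11×3 + 12×0 + 11×5 = 136
B: 13×0 + 12×4 + 9×5 + 11×4 + 12×3 + 11×4 = 217
C: 13×1 + 12×2 + 9×0 + 11×0 + 12×4 + 11×3 = 118
D: 13×4 + 12×1 + 9×4 + 11×2 + 12×1 + 11×0 = 134
E: 13×2 + 12×3 + 9×3 + 11×5 + 12×5 + 11×2 = 226
F: 13×5 + 12×5 + 9×2 + 11×1 + 12×2 + 11×1 = 189

E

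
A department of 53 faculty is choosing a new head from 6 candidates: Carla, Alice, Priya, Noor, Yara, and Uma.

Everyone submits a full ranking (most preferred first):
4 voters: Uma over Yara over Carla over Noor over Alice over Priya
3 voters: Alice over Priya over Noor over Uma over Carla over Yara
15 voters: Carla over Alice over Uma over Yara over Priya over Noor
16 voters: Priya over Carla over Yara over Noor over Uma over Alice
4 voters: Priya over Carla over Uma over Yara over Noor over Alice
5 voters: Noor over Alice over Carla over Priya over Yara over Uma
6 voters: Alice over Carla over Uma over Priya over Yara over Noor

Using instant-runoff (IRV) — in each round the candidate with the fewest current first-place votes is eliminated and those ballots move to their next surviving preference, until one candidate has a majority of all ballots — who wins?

Round 1: Carla 15, Alice 9, Priya 20, Noor 5, Yara 0, Uma 4. Yara eliminated.
Round 2: Carla 15, Alice 9, Priya 20, Noor 5, Uma 4. Uma eliminated.
Round 3: Carla 19, Alice 9, Priya 20, Noor 5. Noor eliminated.
Round 4: Carla 19, Alice 14, Priya 20. Alice eliminated.
Round 5: Carla 30, Priya 23. Carla has a majority (≥27).

Carla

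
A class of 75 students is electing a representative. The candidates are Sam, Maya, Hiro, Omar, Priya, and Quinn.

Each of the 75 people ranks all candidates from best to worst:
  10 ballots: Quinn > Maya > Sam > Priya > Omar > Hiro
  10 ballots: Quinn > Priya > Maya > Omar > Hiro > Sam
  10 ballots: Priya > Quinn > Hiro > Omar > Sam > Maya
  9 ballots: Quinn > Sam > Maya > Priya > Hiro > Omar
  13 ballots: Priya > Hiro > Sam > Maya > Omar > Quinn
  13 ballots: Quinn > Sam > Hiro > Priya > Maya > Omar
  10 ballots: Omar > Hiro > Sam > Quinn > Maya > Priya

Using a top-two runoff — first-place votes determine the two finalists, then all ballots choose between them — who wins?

Round 1 first-place votes: Sam 0, Maya 0, Hiro 0, Omar 10, Priya 23, Quinn 42. Quinn and Priya advance.
Runoff: Quinn is ranked above Priya on 52 ballots, Priya above Quinn on 23.

Quinn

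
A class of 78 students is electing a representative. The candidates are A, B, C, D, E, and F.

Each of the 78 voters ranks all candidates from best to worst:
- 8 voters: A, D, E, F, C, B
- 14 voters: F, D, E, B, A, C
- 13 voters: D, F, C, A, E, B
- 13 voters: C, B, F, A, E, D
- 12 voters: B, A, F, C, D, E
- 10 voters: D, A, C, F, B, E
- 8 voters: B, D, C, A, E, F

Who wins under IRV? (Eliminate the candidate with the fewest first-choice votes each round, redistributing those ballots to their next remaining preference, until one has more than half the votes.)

D

Round 1: A 8, B 20, C 13, D 23, E 0, F 14. E eliminated.
Round 2: A 8, B 20, C 13, D 23, F 14. A eliminated.
Round 3: B 20, C 13, D 31, F 14. C eliminated.
Round 4: B 33, D 31, F 14. F eliminated.
Round 5: B 33, D 45. D has a majority (≥40).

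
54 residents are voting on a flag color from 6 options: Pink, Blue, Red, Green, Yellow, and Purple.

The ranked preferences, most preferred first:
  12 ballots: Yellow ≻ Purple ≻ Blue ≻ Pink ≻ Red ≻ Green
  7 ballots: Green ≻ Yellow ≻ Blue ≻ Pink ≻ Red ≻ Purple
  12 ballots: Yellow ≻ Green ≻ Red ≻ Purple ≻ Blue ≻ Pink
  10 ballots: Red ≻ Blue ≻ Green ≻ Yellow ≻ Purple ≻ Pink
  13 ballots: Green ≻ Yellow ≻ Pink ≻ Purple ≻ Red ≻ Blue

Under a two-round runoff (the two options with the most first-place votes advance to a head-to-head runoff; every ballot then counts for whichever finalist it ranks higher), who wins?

Round 1 first-place votes: Pink 0, Blue 0, Red 10, Green 20, Yellow 24, Purple 0. Yellow and Green advance.
Runoff: Yellow is ranked above Green on 24 ballots, Green above Yellow on 30.

Green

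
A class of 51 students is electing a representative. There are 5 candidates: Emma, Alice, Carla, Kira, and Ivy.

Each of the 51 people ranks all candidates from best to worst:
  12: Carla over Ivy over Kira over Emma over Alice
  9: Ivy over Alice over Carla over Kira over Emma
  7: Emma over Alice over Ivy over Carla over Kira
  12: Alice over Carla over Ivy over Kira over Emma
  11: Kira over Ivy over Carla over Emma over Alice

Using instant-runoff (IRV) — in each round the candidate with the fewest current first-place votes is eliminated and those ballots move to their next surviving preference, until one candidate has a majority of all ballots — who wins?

Round 1: Emma 7, Alice 12, Carla 12, Kira 11, Ivy 9. Emma eliminated.
Round 2: Alice 19, Carla 12, Kira 11, Ivy 9. Ivy eliminated.
Round 3: Alice 28, Carla 12, Kira 11. Alice has a majority (≥26).

Alice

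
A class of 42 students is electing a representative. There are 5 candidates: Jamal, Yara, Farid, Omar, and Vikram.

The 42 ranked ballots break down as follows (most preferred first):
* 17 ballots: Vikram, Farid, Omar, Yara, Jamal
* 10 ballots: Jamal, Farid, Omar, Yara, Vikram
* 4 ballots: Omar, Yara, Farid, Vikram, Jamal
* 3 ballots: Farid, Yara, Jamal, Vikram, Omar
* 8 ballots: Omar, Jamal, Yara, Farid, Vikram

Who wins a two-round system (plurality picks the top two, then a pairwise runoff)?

Omar

Round 1 first-place votes: Jamal 10, Yara 0, Farid 3, Omar 12, Vikram 17. Vikram and Omar advance.
Runoff: Vikram is ranked above Omar on 20 ballots, Omar above Vikram on 22.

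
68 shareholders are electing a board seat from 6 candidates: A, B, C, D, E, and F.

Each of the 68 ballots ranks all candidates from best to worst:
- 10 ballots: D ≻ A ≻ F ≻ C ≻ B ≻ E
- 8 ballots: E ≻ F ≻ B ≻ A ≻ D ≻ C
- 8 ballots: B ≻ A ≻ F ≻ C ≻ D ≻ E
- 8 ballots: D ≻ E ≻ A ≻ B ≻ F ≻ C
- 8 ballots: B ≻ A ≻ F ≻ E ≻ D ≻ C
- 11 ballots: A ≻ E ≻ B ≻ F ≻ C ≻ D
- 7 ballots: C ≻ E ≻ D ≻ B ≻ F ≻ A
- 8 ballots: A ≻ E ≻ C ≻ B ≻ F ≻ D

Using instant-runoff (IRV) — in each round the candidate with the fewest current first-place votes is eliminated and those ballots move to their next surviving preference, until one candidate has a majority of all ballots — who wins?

B

Round 1: A 19, B 16, C 7, D 18, E 8, F 0. F eliminated.
Round 2: A 19, B 16, C 7, D 18, E 8. C eliminated.
Round 3: A 19, B 16, D 18, E 15. E eliminated.
Round 4: A 19, B 24, D 25. A eliminated.
Round 5: B 43, D 25. B has a majority (≥35).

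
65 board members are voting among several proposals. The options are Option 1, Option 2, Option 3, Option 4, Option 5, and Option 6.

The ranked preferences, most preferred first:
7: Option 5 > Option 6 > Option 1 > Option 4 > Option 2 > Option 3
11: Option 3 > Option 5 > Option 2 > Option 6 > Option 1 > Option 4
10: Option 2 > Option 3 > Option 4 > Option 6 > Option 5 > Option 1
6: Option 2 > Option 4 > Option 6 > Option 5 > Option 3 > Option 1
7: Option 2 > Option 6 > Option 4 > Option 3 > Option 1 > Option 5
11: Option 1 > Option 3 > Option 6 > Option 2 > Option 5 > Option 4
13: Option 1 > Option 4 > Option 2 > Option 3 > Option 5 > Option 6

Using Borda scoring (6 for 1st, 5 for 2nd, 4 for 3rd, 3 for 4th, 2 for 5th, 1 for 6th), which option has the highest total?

Option 1: 7×4 + 11×2 + 10×1 + 6×1 + 7×2 + 11×6 + 13×6 = 224
Option 2: 7×2 + 11×4 + 10×6 + 6×6 + 7×6 + 11×3 + 13×4 = 281
Option 3: 7×1 + 11×6 + 10×5 + 6×2 + 7×3 + 11×5 + 13×3 = 250
Option 4: 7×3 + 11×1 + 10×4 + 6×5 + 7×4 + 11×1 + 13×5 = 206
Option 5: 7×6 + 11×5 + 10×2 + 6×3 + 7×1 + 11×2 + 13×2 = 190
Option 6: 7×5 + 11×3 + 10×3 + 6×4 + 7×5 + 11×4 + 13×1 = 214

Option 2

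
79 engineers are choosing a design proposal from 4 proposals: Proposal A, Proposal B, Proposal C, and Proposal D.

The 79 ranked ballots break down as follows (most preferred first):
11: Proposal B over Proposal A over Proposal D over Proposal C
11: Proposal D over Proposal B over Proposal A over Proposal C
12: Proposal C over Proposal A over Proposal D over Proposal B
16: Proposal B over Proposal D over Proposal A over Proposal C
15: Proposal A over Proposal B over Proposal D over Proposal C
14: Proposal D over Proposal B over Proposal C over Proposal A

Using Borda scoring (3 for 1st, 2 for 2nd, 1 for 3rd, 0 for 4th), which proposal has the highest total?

Proposal B

Proposal A: 11×2 + 11×1 + 12×2 + 16×1 + 15×3 + 14×0 = 118
Proposal B: 11×3 + 11×2 + 12×0 + 16×3 + 15×2 + 14×2 = 161
Proposal C: 11×0 + 11×0 + 12×3 + 16×0 + 15×0 + 14×1 = 50
Proposal D: 11×1 + 11×3 + 12×1 + 16×2 + 15×1 + 14×3 = 145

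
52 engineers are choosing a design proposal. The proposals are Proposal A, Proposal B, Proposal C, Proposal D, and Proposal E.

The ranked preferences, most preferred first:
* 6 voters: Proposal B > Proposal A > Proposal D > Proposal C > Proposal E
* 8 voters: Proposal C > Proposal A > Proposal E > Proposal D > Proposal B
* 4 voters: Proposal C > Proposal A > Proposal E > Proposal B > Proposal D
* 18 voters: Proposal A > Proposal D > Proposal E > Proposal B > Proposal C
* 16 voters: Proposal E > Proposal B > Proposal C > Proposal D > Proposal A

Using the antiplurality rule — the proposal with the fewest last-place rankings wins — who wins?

Proposal D

Last-place votes: Proposal A 16, Proposal B 8, Proposal C 18, Proposal D 4, Proposal E 6.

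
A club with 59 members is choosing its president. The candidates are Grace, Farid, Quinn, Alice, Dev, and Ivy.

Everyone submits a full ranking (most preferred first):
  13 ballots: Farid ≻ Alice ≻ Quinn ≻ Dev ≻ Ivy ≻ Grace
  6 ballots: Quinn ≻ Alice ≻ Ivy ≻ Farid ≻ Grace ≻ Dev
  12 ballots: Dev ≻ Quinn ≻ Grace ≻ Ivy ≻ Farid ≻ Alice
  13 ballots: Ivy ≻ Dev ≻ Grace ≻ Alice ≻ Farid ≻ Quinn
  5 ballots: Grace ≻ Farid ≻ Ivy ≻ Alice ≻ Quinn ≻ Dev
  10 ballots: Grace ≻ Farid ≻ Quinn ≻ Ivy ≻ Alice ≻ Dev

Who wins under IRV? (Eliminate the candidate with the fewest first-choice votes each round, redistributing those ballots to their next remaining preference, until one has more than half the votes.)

Ivy

Round 1: Grace 15, Farid 13, Quinn 6, Alice 0, Dev 12, Ivy 13. Alice eliminated.
Round 2: Grace 15, Farid 13, Quinn 6, Dev 12, Ivy 13. Quinn eliminated.
Round 3: Grace 15, Farid 13, Dev 12, Ivy 19. Dev eliminated.
Round 4: Grace 27, Farid 13, Ivy 19. Farid eliminated.
Round 5: Grace 27, Ivy 32. Ivy has a majority (≥30).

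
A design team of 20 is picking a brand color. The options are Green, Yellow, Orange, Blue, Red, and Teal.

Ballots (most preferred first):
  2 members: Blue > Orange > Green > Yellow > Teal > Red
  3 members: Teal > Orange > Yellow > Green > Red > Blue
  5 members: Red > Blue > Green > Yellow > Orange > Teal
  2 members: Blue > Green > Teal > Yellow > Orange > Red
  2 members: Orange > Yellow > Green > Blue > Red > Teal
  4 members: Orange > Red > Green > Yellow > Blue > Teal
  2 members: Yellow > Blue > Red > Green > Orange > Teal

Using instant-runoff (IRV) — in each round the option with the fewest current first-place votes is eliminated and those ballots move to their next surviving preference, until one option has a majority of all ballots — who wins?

Round 1: Green 0, Yellow 2, Orange 6, Blue 4, Red 5, Teal 3. Green eliminated.
Round 2: Yellow 2, Orange 6, Blue 4, Red 5, Teal 3. Yellow eliminated.
Round 3: Orange 6, Blue 6, Red 5, Teal 3. Teal eliminated.
Round 4: Orange 9, Blue 6, Red 5. Red eliminated.
Round 5: Orange 9, Blue 11. Blue has a majority (≥11).

Blue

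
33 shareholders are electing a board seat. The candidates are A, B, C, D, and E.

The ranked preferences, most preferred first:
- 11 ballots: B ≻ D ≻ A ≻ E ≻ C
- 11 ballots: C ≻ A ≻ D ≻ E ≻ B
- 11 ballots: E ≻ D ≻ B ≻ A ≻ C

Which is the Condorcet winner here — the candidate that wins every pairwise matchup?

D vs A: 22–11
D vs B: 22–11
D vs C: 22–11
D vs E: 22–11
D beats every other candidate.

D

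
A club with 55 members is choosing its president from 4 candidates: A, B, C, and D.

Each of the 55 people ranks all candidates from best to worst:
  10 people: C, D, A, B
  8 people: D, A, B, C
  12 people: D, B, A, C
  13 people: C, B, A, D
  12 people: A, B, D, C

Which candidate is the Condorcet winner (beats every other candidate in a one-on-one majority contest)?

D

D vs A: 30–25
D vs B: 30–25
D vs C: 32–23
D beats every other candidate.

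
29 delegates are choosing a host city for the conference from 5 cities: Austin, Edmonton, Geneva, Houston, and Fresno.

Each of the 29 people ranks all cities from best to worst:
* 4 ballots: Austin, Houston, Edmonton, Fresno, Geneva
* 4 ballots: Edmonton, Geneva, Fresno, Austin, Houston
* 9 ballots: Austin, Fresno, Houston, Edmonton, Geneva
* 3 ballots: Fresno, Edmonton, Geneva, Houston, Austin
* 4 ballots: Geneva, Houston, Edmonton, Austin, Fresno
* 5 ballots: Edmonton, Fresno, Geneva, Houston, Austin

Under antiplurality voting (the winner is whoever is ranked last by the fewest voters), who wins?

Edmonton

Last-place votes: Austin 8, Edmonton 0, Geneva 13, Houston 4, Fresno 4.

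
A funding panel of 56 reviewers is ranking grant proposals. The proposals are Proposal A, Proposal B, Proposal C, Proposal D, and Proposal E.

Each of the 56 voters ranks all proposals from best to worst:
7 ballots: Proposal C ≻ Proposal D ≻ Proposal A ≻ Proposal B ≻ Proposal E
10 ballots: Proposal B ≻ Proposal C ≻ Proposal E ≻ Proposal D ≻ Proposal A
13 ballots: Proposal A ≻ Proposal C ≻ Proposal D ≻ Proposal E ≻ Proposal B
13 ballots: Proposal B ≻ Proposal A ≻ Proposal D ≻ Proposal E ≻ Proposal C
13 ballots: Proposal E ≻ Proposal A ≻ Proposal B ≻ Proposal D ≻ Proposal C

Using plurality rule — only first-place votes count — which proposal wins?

First-place votes: Proposal A 13, Proposal B 23, Proposal C 7, Proposal D 0, Proposal E 13.

Proposal B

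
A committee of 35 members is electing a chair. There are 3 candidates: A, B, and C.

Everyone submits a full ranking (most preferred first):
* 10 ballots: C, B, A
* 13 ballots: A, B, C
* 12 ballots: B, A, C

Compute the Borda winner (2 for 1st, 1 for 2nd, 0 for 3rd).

B

A: 10×0 + 13×2 + 12×1 = 38
B: 10×1 + 13×1 + 12×2 = 47
C: 10×2 + 13×0 + 12×0 = 20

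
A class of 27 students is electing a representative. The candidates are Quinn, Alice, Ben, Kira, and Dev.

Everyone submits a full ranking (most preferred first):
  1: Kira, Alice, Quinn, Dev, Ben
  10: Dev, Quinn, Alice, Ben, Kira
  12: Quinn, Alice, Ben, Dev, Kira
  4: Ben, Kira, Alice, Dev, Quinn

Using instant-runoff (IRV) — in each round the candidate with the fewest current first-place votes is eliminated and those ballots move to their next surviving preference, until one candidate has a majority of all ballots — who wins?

Round 1: Quinn 12, Alice 0, Ben 4, Kira 1, Dev 10. Alice eliminated.
Round 2: Quinn 12, Ben 4, Kira 1, Dev 10. Kira eliminated.
Round 3: Quinn 13, Ben 4, Dev 10. Ben eliminated.
Round 4: Quinn 13, Dev 14. Dev has a majority (≥14).

Dev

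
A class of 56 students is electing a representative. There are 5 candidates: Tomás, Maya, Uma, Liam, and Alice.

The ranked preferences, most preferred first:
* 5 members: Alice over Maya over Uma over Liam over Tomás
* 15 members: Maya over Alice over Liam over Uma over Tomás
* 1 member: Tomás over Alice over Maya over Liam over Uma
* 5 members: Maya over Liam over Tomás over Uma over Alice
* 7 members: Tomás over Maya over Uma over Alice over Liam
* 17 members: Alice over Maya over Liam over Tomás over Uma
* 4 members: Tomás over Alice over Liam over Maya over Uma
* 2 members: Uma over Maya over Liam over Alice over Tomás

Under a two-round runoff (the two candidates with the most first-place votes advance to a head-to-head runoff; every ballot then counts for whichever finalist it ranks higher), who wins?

Maya

Round 1 first-place votes: Tomás 12, Maya 20, Uma 2, Liam 0, Alice 22. Alice and Maya advance.
Runoff: Alice is ranked above Maya on 27 ballots, Maya above Alice on 29.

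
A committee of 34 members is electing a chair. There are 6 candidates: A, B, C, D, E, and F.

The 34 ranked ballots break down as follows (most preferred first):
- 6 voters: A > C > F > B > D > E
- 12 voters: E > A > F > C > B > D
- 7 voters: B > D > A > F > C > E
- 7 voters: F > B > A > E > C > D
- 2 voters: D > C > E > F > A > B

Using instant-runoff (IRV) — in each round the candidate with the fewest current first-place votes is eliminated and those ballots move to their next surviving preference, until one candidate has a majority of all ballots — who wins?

F

Round 1: A 6, B 7, C 0, D 2, E 12, F 7. C eliminated.
Round 2: A 6, B 7, D 2, E 12, F 7. D eliminated.
Round 3: A 6, B 7, E 14, F 7. A eliminated.
Round 4: B 7, E 14, F 13. B eliminated.
Round 5: E 14, F 20. F has a majority (≥18).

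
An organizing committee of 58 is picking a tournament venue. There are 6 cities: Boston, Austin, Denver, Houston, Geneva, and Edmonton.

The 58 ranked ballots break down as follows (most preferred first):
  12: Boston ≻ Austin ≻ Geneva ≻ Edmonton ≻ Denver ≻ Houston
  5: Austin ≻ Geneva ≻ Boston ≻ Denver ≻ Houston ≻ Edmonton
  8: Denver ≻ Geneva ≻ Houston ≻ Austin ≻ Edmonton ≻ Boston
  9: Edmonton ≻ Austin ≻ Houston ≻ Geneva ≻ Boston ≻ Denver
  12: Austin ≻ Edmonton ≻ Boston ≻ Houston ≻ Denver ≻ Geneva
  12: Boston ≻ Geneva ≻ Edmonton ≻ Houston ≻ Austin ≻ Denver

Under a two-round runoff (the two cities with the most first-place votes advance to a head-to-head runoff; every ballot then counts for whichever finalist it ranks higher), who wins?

Austin

Round 1 first-place votes: Boston 24, Austin 17, Denver 8, Houston 0, Geneva 0, Edmonton 9. Boston and Austin advance.
Runoff: Boston is ranked above Austin on 24 ballots, Austin above Boston on 34.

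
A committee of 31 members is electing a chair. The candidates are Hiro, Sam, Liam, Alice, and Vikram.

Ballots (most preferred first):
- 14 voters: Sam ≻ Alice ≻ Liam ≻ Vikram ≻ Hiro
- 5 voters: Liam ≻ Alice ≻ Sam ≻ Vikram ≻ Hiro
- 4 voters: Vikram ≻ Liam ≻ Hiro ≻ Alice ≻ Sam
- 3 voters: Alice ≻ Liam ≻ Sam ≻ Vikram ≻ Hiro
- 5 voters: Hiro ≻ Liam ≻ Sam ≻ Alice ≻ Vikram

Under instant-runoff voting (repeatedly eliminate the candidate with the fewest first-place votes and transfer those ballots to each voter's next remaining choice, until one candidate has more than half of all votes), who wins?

Liam

Round 1: Hiro 5, Sam 14, Liam 5, Alice 3, Vikram 4. Alice eliminated.
Round 2: Hiro 5, Sam 14, Liam 8, Vikram 4. Vikram eliminated.
Round 3: Hiro 5, Sam 14, Liam 12. Hiro eliminated.
Round 4: Sam 14, Liam 17. Liam has a majority (≥16).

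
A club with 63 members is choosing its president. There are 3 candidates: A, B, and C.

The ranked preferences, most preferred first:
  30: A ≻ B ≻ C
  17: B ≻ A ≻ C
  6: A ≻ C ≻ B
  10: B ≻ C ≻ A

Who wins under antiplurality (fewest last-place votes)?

B

Last-place votes: A 10, B 6, C 47.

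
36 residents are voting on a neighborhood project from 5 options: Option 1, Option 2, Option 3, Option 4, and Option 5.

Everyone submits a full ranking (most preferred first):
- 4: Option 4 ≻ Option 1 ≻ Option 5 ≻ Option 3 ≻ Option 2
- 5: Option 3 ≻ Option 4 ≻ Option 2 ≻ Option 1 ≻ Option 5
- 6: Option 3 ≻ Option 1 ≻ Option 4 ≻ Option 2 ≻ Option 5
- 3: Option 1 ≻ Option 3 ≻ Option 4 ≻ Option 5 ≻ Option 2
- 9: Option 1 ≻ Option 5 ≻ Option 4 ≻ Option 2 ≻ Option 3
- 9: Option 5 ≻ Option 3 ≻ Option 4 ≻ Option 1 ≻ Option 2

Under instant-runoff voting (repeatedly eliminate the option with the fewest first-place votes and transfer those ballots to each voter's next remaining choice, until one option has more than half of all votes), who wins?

Option 3

Round 1: Option 1 12, Option 2 0, Option 3 11, Option 4 4, Option 5 9. Option 2 eliminated.
Round 2: Option 1 12, Option 3 11, Option 4 4, Option 5 9. Option 4 eliminated.
Round 3: Option 1 16, Option 3 11, Option 5 9. Option 5 eliminated.
Round 4: Option 1 16, Option 3 20. Option 3 has a majority (≥19).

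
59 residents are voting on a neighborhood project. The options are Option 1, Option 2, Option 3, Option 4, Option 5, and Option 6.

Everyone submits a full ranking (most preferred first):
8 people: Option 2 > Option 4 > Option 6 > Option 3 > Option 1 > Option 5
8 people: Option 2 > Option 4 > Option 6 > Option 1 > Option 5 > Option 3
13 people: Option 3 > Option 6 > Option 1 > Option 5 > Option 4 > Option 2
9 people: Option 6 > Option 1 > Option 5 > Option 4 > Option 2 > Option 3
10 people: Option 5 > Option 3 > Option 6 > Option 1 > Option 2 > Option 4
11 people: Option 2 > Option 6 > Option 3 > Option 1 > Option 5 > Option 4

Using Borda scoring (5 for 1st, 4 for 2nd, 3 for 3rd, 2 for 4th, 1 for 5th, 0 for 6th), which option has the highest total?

Option 1: 8×1 + 8×2 + 13×3 + 9×4 + 10×2 + 11×2 = 141
Option 2: 8×5 + 8×5 + 13×0 + 9×1 + 10×1 + 11×5 = 154
Option 3: 8×2 + 8×0 + 13×5 + 9×0 + 10×4 + 11×3 = 154
Option 4: 8×4 + 8×4 + 13×1 + 9×2 + 10×0 + 11×0 = 95
Option 5: 8×0 + 8×1 + 13×2 + 9×3 + 10×5 + 11×1 = 122
Option 6: 8×3 + 8×3 + 13×4 + 9×5 + 10×3 + 11×4 = 219

Option 6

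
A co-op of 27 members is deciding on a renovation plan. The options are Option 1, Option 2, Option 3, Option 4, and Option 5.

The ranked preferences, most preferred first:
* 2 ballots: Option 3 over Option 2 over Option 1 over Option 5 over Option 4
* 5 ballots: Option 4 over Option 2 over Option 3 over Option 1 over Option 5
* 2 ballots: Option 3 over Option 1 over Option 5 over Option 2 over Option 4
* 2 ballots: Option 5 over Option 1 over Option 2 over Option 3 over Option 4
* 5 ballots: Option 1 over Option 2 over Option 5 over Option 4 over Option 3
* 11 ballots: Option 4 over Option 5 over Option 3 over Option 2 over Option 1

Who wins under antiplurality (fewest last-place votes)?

Last-place votes: Option 1 11, Option 2 0, Option 3 5, Option 4 6, Option 5 5.

Option 2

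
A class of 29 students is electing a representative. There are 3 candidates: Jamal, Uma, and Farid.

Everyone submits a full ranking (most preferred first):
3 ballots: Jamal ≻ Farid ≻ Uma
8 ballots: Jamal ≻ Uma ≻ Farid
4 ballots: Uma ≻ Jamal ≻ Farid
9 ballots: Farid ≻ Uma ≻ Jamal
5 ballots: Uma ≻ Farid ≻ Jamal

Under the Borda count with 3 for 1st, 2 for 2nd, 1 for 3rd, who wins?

Uma

Jamal: 3×3 + 8×3 + 4×2 + 9×1 + 5×1 = 55
Uma: 3×1 + 8×2 + 4×3 + 9×2 + 5×3 = 64
Farid: 3×2 + 8×1 + 4×1 + 9×3 + 5×2 = 55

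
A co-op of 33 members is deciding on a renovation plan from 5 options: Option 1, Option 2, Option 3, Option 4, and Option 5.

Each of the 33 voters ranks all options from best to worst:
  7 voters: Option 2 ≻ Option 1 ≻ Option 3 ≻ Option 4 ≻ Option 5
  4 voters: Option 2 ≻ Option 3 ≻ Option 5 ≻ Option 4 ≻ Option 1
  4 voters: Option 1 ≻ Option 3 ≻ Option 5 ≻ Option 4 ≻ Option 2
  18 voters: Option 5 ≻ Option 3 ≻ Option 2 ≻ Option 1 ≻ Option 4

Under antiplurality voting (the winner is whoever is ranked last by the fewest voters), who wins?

Last-place votes: Option 1 4, Option 2 4, Option 3 0, Option 4 18, Option 5 7.

Option 3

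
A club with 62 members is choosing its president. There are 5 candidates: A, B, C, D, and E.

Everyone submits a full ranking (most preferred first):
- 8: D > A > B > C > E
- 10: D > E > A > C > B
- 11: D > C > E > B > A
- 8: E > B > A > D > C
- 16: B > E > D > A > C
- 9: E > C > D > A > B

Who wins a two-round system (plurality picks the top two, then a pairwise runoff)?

Round 1 first-place votes: A 0, B 16, C 0, D 29, E 17. D and E advance.
Runoff: D is ranked above E on 29 ballots, E above D on 33.

E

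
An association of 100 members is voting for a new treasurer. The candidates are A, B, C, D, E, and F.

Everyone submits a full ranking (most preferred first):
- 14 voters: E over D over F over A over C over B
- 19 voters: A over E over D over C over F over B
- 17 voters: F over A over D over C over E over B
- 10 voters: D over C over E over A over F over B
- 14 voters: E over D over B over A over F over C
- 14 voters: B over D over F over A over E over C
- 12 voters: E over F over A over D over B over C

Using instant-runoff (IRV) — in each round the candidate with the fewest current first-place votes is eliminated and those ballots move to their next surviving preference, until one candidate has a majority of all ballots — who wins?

E

Round 1: A 19, B 14, C 0, D 10, E 40, F 17. C eliminated.
Round 2: A 19, B 14, D 10, E 40, F 17. D eliminated.
Round 3: A 19, B 14, E 50, F 17. B eliminated.
Round 4: A 19, E 50, F 31. A eliminated.
Round 5: E 69, F 31. E has a majority (≥51).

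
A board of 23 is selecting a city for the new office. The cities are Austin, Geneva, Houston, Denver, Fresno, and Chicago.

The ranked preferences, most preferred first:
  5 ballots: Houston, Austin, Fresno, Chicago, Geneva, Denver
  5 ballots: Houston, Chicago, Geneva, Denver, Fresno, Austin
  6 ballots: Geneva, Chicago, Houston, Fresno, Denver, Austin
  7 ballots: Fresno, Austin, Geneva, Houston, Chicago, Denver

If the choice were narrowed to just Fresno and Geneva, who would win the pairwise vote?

Fresno

Fresno is ranked above Geneva on 12 ballots; Geneva above Fresno on 11.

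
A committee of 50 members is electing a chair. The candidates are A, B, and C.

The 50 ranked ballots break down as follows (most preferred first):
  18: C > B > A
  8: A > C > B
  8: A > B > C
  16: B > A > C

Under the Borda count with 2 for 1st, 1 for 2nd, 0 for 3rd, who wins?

B

A: 18×0 + 8×2 + 8×2 + 16×1 = 48
B: 18×1 + 8×0 + 8×1 + 16×2 = 58
C: 18×2 + 8×1 + 8×0 + 16×0 = 44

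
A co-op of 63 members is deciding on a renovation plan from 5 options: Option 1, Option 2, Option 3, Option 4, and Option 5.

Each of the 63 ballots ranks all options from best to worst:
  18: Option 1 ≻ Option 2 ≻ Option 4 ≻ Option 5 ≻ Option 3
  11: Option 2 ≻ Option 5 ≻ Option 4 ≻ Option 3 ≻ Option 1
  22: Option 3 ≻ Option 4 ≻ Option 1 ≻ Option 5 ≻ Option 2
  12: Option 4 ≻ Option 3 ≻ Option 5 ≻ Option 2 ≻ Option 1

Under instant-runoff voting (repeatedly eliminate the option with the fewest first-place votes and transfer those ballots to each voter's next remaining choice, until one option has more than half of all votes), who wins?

Round 1: Option 1 18, Option 2 11, Option 3 22, Option 4 12, Option 5 0. Option 5 eliminated.
Round 2: Option 1 18, Option 2 11, Option 3 22, Option 4 12. Option 2 eliminated.
Round 3: Option 1 18, Option 3 22, Option 4 23. Option 1 eliminated.
Round 4: Option 3 22, Option 4 41. Option 4 has a majority (≥32).

Option 4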